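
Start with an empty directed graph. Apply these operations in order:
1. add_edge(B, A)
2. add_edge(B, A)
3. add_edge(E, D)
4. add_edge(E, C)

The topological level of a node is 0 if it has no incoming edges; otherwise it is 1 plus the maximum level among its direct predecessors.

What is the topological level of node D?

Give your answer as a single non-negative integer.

Answer: 1

Derivation:
Op 1: add_edge(B, A). Edges now: 1
Op 2: add_edge(B, A) (duplicate, no change). Edges now: 1
Op 3: add_edge(E, D). Edges now: 2
Op 4: add_edge(E, C). Edges now: 3
Compute levels (Kahn BFS):
  sources (in-degree 0): B, E
  process B: level=0
    B->A: in-degree(A)=0, level(A)=1, enqueue
  process E: level=0
    E->C: in-degree(C)=0, level(C)=1, enqueue
    E->D: in-degree(D)=0, level(D)=1, enqueue
  process A: level=1
  process C: level=1
  process D: level=1
All levels: A:1, B:0, C:1, D:1, E:0
level(D) = 1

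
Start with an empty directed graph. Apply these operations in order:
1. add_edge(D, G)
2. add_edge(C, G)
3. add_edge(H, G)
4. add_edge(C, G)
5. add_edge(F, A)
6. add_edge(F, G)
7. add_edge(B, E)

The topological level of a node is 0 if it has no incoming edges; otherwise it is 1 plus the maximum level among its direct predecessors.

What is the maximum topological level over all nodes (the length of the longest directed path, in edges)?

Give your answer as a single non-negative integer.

Op 1: add_edge(D, G). Edges now: 1
Op 2: add_edge(C, G). Edges now: 2
Op 3: add_edge(H, G). Edges now: 3
Op 4: add_edge(C, G) (duplicate, no change). Edges now: 3
Op 5: add_edge(F, A). Edges now: 4
Op 6: add_edge(F, G). Edges now: 5
Op 7: add_edge(B, E). Edges now: 6
Compute levels (Kahn BFS):
  sources (in-degree 0): B, C, D, F, H
  process B: level=0
    B->E: in-degree(E)=0, level(E)=1, enqueue
  process C: level=0
    C->G: in-degree(G)=3, level(G)>=1
  process D: level=0
    D->G: in-degree(G)=2, level(G)>=1
  process F: level=0
    F->A: in-degree(A)=0, level(A)=1, enqueue
    F->G: in-degree(G)=1, level(G)>=1
  process H: level=0
    H->G: in-degree(G)=0, level(G)=1, enqueue
  process E: level=1
  process A: level=1
  process G: level=1
All levels: A:1, B:0, C:0, D:0, E:1, F:0, G:1, H:0
max level = 1

Answer: 1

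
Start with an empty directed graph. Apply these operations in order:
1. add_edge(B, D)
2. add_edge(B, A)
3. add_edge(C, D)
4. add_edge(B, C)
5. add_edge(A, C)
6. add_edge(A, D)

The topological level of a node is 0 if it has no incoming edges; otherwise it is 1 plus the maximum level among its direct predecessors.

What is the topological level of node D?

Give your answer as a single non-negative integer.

Op 1: add_edge(B, D). Edges now: 1
Op 2: add_edge(B, A). Edges now: 2
Op 3: add_edge(C, D). Edges now: 3
Op 4: add_edge(B, C). Edges now: 4
Op 5: add_edge(A, C). Edges now: 5
Op 6: add_edge(A, D). Edges now: 6
Compute levels (Kahn BFS):
  sources (in-degree 0): B
  process B: level=0
    B->A: in-degree(A)=0, level(A)=1, enqueue
    B->C: in-degree(C)=1, level(C)>=1
    B->D: in-degree(D)=2, level(D)>=1
  process A: level=1
    A->C: in-degree(C)=0, level(C)=2, enqueue
    A->D: in-degree(D)=1, level(D)>=2
  process C: level=2
    C->D: in-degree(D)=0, level(D)=3, enqueue
  process D: level=3
All levels: A:1, B:0, C:2, D:3
level(D) = 3

Answer: 3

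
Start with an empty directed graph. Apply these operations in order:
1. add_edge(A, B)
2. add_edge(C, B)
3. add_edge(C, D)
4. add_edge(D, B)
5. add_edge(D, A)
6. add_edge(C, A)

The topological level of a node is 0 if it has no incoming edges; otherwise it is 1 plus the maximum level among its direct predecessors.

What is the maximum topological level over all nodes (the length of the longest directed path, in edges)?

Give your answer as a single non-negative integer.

Answer: 3

Derivation:
Op 1: add_edge(A, B). Edges now: 1
Op 2: add_edge(C, B). Edges now: 2
Op 3: add_edge(C, D). Edges now: 3
Op 4: add_edge(D, B). Edges now: 4
Op 5: add_edge(D, A). Edges now: 5
Op 6: add_edge(C, A). Edges now: 6
Compute levels (Kahn BFS):
  sources (in-degree 0): C
  process C: level=0
    C->A: in-degree(A)=1, level(A)>=1
    C->B: in-degree(B)=2, level(B)>=1
    C->D: in-degree(D)=0, level(D)=1, enqueue
  process D: level=1
    D->A: in-degree(A)=0, level(A)=2, enqueue
    D->B: in-degree(B)=1, level(B)>=2
  process A: level=2
    A->B: in-degree(B)=0, level(B)=3, enqueue
  process B: level=3
All levels: A:2, B:3, C:0, D:1
max level = 3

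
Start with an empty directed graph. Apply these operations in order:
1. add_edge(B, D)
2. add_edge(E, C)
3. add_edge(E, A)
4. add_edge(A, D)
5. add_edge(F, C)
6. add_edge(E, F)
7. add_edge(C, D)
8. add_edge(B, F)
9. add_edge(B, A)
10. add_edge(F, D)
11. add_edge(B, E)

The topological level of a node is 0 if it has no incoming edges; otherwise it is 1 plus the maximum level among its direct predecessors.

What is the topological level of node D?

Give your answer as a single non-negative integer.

Op 1: add_edge(B, D). Edges now: 1
Op 2: add_edge(E, C). Edges now: 2
Op 3: add_edge(E, A). Edges now: 3
Op 4: add_edge(A, D). Edges now: 4
Op 5: add_edge(F, C). Edges now: 5
Op 6: add_edge(E, F). Edges now: 6
Op 7: add_edge(C, D). Edges now: 7
Op 8: add_edge(B, F). Edges now: 8
Op 9: add_edge(B, A). Edges now: 9
Op 10: add_edge(F, D). Edges now: 10
Op 11: add_edge(B, E). Edges now: 11
Compute levels (Kahn BFS):
  sources (in-degree 0): B
  process B: level=0
    B->A: in-degree(A)=1, level(A)>=1
    B->D: in-degree(D)=3, level(D)>=1
    B->E: in-degree(E)=0, level(E)=1, enqueue
    B->F: in-degree(F)=1, level(F)>=1
  process E: level=1
    E->A: in-degree(A)=0, level(A)=2, enqueue
    E->C: in-degree(C)=1, level(C)>=2
    E->F: in-degree(F)=0, level(F)=2, enqueue
  process A: level=2
    A->D: in-degree(D)=2, level(D)>=3
  process F: level=2
    F->C: in-degree(C)=0, level(C)=3, enqueue
    F->D: in-degree(D)=1, level(D)>=3
  process C: level=3
    C->D: in-degree(D)=0, level(D)=4, enqueue
  process D: level=4
All levels: A:2, B:0, C:3, D:4, E:1, F:2
level(D) = 4

Answer: 4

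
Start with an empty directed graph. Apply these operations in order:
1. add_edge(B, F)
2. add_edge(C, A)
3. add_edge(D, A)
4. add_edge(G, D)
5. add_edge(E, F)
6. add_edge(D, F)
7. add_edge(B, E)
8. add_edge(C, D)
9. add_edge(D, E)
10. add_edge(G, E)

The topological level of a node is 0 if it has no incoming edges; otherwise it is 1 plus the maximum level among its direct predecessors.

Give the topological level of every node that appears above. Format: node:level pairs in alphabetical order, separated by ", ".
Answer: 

Answer: A:2, B:0, C:0, D:1, E:2, F:3, G:0

Derivation:
Op 1: add_edge(B, F). Edges now: 1
Op 2: add_edge(C, A). Edges now: 2
Op 3: add_edge(D, A). Edges now: 3
Op 4: add_edge(G, D). Edges now: 4
Op 5: add_edge(E, F). Edges now: 5
Op 6: add_edge(D, F). Edges now: 6
Op 7: add_edge(B, E). Edges now: 7
Op 8: add_edge(C, D). Edges now: 8
Op 9: add_edge(D, E). Edges now: 9
Op 10: add_edge(G, E). Edges now: 10
Compute levels (Kahn BFS):
  sources (in-degree 0): B, C, G
  process B: level=0
    B->E: in-degree(E)=2, level(E)>=1
    B->F: in-degree(F)=2, level(F)>=1
  process C: level=0
    C->A: in-degree(A)=1, level(A)>=1
    C->D: in-degree(D)=1, level(D)>=1
  process G: level=0
    G->D: in-degree(D)=0, level(D)=1, enqueue
    G->E: in-degree(E)=1, level(E)>=1
  process D: level=1
    D->A: in-degree(A)=0, level(A)=2, enqueue
    D->E: in-degree(E)=0, level(E)=2, enqueue
    D->F: in-degree(F)=1, level(F)>=2
  process A: level=2
  process E: level=2
    E->F: in-degree(F)=0, level(F)=3, enqueue
  process F: level=3
All levels: A:2, B:0, C:0, D:1, E:2, F:3, G:0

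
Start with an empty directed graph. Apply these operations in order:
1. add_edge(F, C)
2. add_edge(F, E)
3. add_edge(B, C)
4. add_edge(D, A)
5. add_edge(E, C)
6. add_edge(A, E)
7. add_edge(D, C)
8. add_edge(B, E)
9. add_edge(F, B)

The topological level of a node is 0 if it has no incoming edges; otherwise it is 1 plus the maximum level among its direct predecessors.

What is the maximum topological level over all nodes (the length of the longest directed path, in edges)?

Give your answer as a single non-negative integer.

Answer: 3

Derivation:
Op 1: add_edge(F, C). Edges now: 1
Op 2: add_edge(F, E). Edges now: 2
Op 3: add_edge(B, C). Edges now: 3
Op 4: add_edge(D, A). Edges now: 4
Op 5: add_edge(E, C). Edges now: 5
Op 6: add_edge(A, E). Edges now: 6
Op 7: add_edge(D, C). Edges now: 7
Op 8: add_edge(B, E). Edges now: 8
Op 9: add_edge(F, B). Edges now: 9
Compute levels (Kahn BFS):
  sources (in-degree 0): D, F
  process D: level=0
    D->A: in-degree(A)=0, level(A)=1, enqueue
    D->C: in-degree(C)=3, level(C)>=1
  process F: level=0
    F->B: in-degree(B)=0, level(B)=1, enqueue
    F->C: in-degree(C)=2, level(C)>=1
    F->E: in-degree(E)=2, level(E)>=1
  process A: level=1
    A->E: in-degree(E)=1, level(E)>=2
  process B: level=1
    B->C: in-degree(C)=1, level(C)>=2
    B->E: in-degree(E)=0, level(E)=2, enqueue
  process E: level=2
    E->C: in-degree(C)=0, level(C)=3, enqueue
  process C: level=3
All levels: A:1, B:1, C:3, D:0, E:2, F:0
max level = 3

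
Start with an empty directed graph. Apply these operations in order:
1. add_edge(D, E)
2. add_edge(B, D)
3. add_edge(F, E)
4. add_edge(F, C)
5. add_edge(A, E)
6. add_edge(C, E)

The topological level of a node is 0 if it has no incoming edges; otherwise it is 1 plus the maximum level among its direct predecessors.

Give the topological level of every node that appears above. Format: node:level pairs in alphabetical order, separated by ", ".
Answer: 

Op 1: add_edge(D, E). Edges now: 1
Op 2: add_edge(B, D). Edges now: 2
Op 3: add_edge(F, E). Edges now: 3
Op 4: add_edge(F, C). Edges now: 4
Op 5: add_edge(A, E). Edges now: 5
Op 6: add_edge(C, E). Edges now: 6
Compute levels (Kahn BFS):
  sources (in-degree 0): A, B, F
  process A: level=0
    A->E: in-degree(E)=3, level(E)>=1
  process B: level=0
    B->D: in-degree(D)=0, level(D)=1, enqueue
  process F: level=0
    F->C: in-degree(C)=0, level(C)=1, enqueue
    F->E: in-degree(E)=2, level(E)>=1
  process D: level=1
    D->E: in-degree(E)=1, level(E)>=2
  process C: level=1
    C->E: in-degree(E)=0, level(E)=2, enqueue
  process E: level=2
All levels: A:0, B:0, C:1, D:1, E:2, F:0

Answer: A:0, B:0, C:1, D:1, E:2, F:0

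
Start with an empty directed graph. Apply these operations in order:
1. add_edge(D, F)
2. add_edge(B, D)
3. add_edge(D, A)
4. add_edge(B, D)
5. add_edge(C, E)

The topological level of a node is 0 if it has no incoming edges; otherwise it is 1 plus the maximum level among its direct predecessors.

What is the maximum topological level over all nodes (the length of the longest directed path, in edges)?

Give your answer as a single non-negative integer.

Answer: 2

Derivation:
Op 1: add_edge(D, F). Edges now: 1
Op 2: add_edge(B, D). Edges now: 2
Op 3: add_edge(D, A). Edges now: 3
Op 4: add_edge(B, D) (duplicate, no change). Edges now: 3
Op 5: add_edge(C, E). Edges now: 4
Compute levels (Kahn BFS):
  sources (in-degree 0): B, C
  process B: level=0
    B->D: in-degree(D)=0, level(D)=1, enqueue
  process C: level=0
    C->E: in-degree(E)=0, level(E)=1, enqueue
  process D: level=1
    D->A: in-degree(A)=0, level(A)=2, enqueue
    D->F: in-degree(F)=0, level(F)=2, enqueue
  process E: level=1
  process A: level=2
  process F: level=2
All levels: A:2, B:0, C:0, D:1, E:1, F:2
max level = 2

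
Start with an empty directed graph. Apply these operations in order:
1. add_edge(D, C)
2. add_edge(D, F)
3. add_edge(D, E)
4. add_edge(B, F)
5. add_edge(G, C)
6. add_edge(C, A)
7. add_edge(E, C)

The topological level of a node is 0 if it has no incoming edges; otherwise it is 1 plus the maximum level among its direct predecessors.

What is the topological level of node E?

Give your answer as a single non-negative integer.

Answer: 1

Derivation:
Op 1: add_edge(D, C). Edges now: 1
Op 2: add_edge(D, F). Edges now: 2
Op 3: add_edge(D, E). Edges now: 3
Op 4: add_edge(B, F). Edges now: 4
Op 5: add_edge(G, C). Edges now: 5
Op 6: add_edge(C, A). Edges now: 6
Op 7: add_edge(E, C). Edges now: 7
Compute levels (Kahn BFS):
  sources (in-degree 0): B, D, G
  process B: level=0
    B->F: in-degree(F)=1, level(F)>=1
  process D: level=0
    D->C: in-degree(C)=2, level(C)>=1
    D->E: in-degree(E)=0, level(E)=1, enqueue
    D->F: in-degree(F)=0, level(F)=1, enqueue
  process G: level=0
    G->C: in-degree(C)=1, level(C)>=1
  process E: level=1
    E->C: in-degree(C)=0, level(C)=2, enqueue
  process F: level=1
  process C: level=2
    C->A: in-degree(A)=0, level(A)=3, enqueue
  process A: level=3
All levels: A:3, B:0, C:2, D:0, E:1, F:1, G:0
level(E) = 1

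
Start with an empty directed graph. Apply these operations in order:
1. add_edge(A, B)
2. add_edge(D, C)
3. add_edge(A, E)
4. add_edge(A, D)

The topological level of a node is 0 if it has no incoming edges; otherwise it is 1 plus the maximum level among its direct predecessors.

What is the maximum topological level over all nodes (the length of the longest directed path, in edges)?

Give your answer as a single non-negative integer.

Op 1: add_edge(A, B). Edges now: 1
Op 2: add_edge(D, C). Edges now: 2
Op 3: add_edge(A, E). Edges now: 3
Op 4: add_edge(A, D). Edges now: 4
Compute levels (Kahn BFS):
  sources (in-degree 0): A
  process A: level=0
    A->B: in-degree(B)=0, level(B)=1, enqueue
    A->D: in-degree(D)=0, level(D)=1, enqueue
    A->E: in-degree(E)=0, level(E)=1, enqueue
  process B: level=1
  process D: level=1
    D->C: in-degree(C)=0, level(C)=2, enqueue
  process E: level=1
  process C: level=2
All levels: A:0, B:1, C:2, D:1, E:1
max level = 2

Answer: 2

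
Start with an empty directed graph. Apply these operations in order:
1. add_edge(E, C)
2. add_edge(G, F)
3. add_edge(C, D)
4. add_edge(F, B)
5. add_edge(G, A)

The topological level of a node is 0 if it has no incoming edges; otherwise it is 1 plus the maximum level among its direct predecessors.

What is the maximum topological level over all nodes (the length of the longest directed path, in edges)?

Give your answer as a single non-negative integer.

Answer: 2

Derivation:
Op 1: add_edge(E, C). Edges now: 1
Op 2: add_edge(G, F). Edges now: 2
Op 3: add_edge(C, D). Edges now: 3
Op 4: add_edge(F, B). Edges now: 4
Op 5: add_edge(G, A). Edges now: 5
Compute levels (Kahn BFS):
  sources (in-degree 0): E, G
  process E: level=0
    E->C: in-degree(C)=0, level(C)=1, enqueue
  process G: level=0
    G->A: in-degree(A)=0, level(A)=1, enqueue
    G->F: in-degree(F)=0, level(F)=1, enqueue
  process C: level=1
    C->D: in-degree(D)=0, level(D)=2, enqueue
  process A: level=1
  process F: level=1
    F->B: in-degree(B)=0, level(B)=2, enqueue
  process D: level=2
  process B: level=2
All levels: A:1, B:2, C:1, D:2, E:0, F:1, G:0
max level = 2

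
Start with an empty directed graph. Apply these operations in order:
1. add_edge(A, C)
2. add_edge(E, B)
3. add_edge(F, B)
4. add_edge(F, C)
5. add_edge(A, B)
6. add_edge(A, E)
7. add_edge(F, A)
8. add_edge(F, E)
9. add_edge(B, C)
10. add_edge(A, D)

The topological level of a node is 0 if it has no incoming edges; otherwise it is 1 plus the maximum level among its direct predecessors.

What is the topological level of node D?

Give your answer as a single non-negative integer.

Op 1: add_edge(A, C). Edges now: 1
Op 2: add_edge(E, B). Edges now: 2
Op 3: add_edge(F, B). Edges now: 3
Op 4: add_edge(F, C). Edges now: 4
Op 5: add_edge(A, B). Edges now: 5
Op 6: add_edge(A, E). Edges now: 6
Op 7: add_edge(F, A). Edges now: 7
Op 8: add_edge(F, E). Edges now: 8
Op 9: add_edge(B, C). Edges now: 9
Op 10: add_edge(A, D). Edges now: 10
Compute levels (Kahn BFS):
  sources (in-degree 0): F
  process F: level=0
    F->A: in-degree(A)=0, level(A)=1, enqueue
    F->B: in-degree(B)=2, level(B)>=1
    F->C: in-degree(C)=2, level(C)>=1
    F->E: in-degree(E)=1, level(E)>=1
  process A: level=1
    A->B: in-degree(B)=1, level(B)>=2
    A->C: in-degree(C)=1, level(C)>=2
    A->D: in-degree(D)=0, level(D)=2, enqueue
    A->E: in-degree(E)=0, level(E)=2, enqueue
  process D: level=2
  process E: level=2
    E->B: in-degree(B)=0, level(B)=3, enqueue
  process B: level=3
    B->C: in-degree(C)=0, level(C)=4, enqueue
  process C: level=4
All levels: A:1, B:3, C:4, D:2, E:2, F:0
level(D) = 2

Answer: 2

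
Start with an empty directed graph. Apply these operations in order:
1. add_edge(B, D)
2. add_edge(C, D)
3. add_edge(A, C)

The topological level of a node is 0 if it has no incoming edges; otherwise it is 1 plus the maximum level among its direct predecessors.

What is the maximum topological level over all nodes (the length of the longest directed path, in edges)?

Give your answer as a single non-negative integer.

Answer: 2

Derivation:
Op 1: add_edge(B, D). Edges now: 1
Op 2: add_edge(C, D). Edges now: 2
Op 3: add_edge(A, C). Edges now: 3
Compute levels (Kahn BFS):
  sources (in-degree 0): A, B
  process A: level=0
    A->C: in-degree(C)=0, level(C)=1, enqueue
  process B: level=0
    B->D: in-degree(D)=1, level(D)>=1
  process C: level=1
    C->D: in-degree(D)=0, level(D)=2, enqueue
  process D: level=2
All levels: A:0, B:0, C:1, D:2
max level = 2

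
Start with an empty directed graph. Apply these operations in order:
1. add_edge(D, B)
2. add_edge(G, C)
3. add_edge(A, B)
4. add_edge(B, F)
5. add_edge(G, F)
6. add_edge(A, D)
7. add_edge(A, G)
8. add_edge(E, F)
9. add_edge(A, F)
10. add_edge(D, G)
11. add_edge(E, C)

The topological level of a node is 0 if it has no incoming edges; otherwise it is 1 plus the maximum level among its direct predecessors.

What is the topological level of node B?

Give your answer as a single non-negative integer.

Answer: 2

Derivation:
Op 1: add_edge(D, B). Edges now: 1
Op 2: add_edge(G, C). Edges now: 2
Op 3: add_edge(A, B). Edges now: 3
Op 4: add_edge(B, F). Edges now: 4
Op 5: add_edge(G, F). Edges now: 5
Op 6: add_edge(A, D). Edges now: 6
Op 7: add_edge(A, G). Edges now: 7
Op 8: add_edge(E, F). Edges now: 8
Op 9: add_edge(A, F). Edges now: 9
Op 10: add_edge(D, G). Edges now: 10
Op 11: add_edge(E, C). Edges now: 11
Compute levels (Kahn BFS):
  sources (in-degree 0): A, E
  process A: level=0
    A->B: in-degree(B)=1, level(B)>=1
    A->D: in-degree(D)=0, level(D)=1, enqueue
    A->F: in-degree(F)=3, level(F)>=1
    A->G: in-degree(G)=1, level(G)>=1
  process E: level=0
    E->C: in-degree(C)=1, level(C)>=1
    E->F: in-degree(F)=2, level(F)>=1
  process D: level=1
    D->B: in-degree(B)=0, level(B)=2, enqueue
    D->G: in-degree(G)=0, level(G)=2, enqueue
  process B: level=2
    B->F: in-degree(F)=1, level(F)>=3
  process G: level=2
    G->C: in-degree(C)=0, level(C)=3, enqueue
    G->F: in-degree(F)=0, level(F)=3, enqueue
  process C: level=3
  process F: level=3
All levels: A:0, B:2, C:3, D:1, E:0, F:3, G:2
level(B) = 2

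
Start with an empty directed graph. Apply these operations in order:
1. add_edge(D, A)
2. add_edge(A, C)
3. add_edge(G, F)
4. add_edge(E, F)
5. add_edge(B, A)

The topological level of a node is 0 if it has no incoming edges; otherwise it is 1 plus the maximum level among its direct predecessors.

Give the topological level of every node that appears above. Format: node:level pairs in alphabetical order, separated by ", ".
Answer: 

Answer: A:1, B:0, C:2, D:0, E:0, F:1, G:0

Derivation:
Op 1: add_edge(D, A). Edges now: 1
Op 2: add_edge(A, C). Edges now: 2
Op 3: add_edge(G, F). Edges now: 3
Op 4: add_edge(E, F). Edges now: 4
Op 5: add_edge(B, A). Edges now: 5
Compute levels (Kahn BFS):
  sources (in-degree 0): B, D, E, G
  process B: level=0
    B->A: in-degree(A)=1, level(A)>=1
  process D: level=0
    D->A: in-degree(A)=0, level(A)=1, enqueue
  process E: level=0
    E->F: in-degree(F)=1, level(F)>=1
  process G: level=0
    G->F: in-degree(F)=0, level(F)=1, enqueue
  process A: level=1
    A->C: in-degree(C)=0, level(C)=2, enqueue
  process F: level=1
  process C: level=2
All levels: A:1, B:0, C:2, D:0, E:0, F:1, G:0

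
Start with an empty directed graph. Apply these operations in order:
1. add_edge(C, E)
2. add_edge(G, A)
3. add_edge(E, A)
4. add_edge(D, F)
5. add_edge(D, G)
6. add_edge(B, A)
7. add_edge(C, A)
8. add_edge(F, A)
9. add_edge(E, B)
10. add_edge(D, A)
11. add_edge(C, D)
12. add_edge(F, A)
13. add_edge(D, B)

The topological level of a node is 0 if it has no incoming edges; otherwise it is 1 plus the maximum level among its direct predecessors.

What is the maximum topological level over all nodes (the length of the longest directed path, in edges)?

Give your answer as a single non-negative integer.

Answer: 3

Derivation:
Op 1: add_edge(C, E). Edges now: 1
Op 2: add_edge(G, A). Edges now: 2
Op 3: add_edge(E, A). Edges now: 3
Op 4: add_edge(D, F). Edges now: 4
Op 5: add_edge(D, G). Edges now: 5
Op 6: add_edge(B, A). Edges now: 6
Op 7: add_edge(C, A). Edges now: 7
Op 8: add_edge(F, A). Edges now: 8
Op 9: add_edge(E, B). Edges now: 9
Op 10: add_edge(D, A). Edges now: 10
Op 11: add_edge(C, D). Edges now: 11
Op 12: add_edge(F, A) (duplicate, no change). Edges now: 11
Op 13: add_edge(D, B). Edges now: 12
Compute levels (Kahn BFS):
  sources (in-degree 0): C
  process C: level=0
    C->A: in-degree(A)=5, level(A)>=1
    C->D: in-degree(D)=0, level(D)=1, enqueue
    C->E: in-degree(E)=0, level(E)=1, enqueue
  process D: level=1
    D->A: in-degree(A)=4, level(A)>=2
    D->B: in-degree(B)=1, level(B)>=2
    D->F: in-degree(F)=0, level(F)=2, enqueue
    D->G: in-degree(G)=0, level(G)=2, enqueue
  process E: level=1
    E->A: in-degree(A)=3, level(A)>=2
    E->B: in-degree(B)=0, level(B)=2, enqueue
  process F: level=2
    F->A: in-degree(A)=2, level(A)>=3
  process G: level=2
    G->A: in-degree(A)=1, level(A)>=3
  process B: level=2
    B->A: in-degree(A)=0, level(A)=3, enqueue
  process A: level=3
All levels: A:3, B:2, C:0, D:1, E:1, F:2, G:2
max level = 3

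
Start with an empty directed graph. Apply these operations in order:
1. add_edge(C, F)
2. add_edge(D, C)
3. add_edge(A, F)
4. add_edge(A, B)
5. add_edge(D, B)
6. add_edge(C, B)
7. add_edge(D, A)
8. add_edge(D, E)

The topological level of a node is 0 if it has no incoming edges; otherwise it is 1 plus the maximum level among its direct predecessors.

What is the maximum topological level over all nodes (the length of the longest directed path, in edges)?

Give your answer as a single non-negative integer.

Op 1: add_edge(C, F). Edges now: 1
Op 2: add_edge(D, C). Edges now: 2
Op 3: add_edge(A, F). Edges now: 3
Op 4: add_edge(A, B). Edges now: 4
Op 5: add_edge(D, B). Edges now: 5
Op 6: add_edge(C, B). Edges now: 6
Op 7: add_edge(D, A). Edges now: 7
Op 8: add_edge(D, E). Edges now: 8
Compute levels (Kahn BFS):
  sources (in-degree 0): D
  process D: level=0
    D->A: in-degree(A)=0, level(A)=1, enqueue
    D->B: in-degree(B)=2, level(B)>=1
    D->C: in-degree(C)=0, level(C)=1, enqueue
    D->E: in-degree(E)=0, level(E)=1, enqueue
  process A: level=1
    A->B: in-degree(B)=1, level(B)>=2
    A->F: in-degree(F)=1, level(F)>=2
  process C: level=1
    C->B: in-degree(B)=0, level(B)=2, enqueue
    C->F: in-degree(F)=0, level(F)=2, enqueue
  process E: level=1
  process B: level=2
  process F: level=2
All levels: A:1, B:2, C:1, D:0, E:1, F:2
max level = 2

Answer: 2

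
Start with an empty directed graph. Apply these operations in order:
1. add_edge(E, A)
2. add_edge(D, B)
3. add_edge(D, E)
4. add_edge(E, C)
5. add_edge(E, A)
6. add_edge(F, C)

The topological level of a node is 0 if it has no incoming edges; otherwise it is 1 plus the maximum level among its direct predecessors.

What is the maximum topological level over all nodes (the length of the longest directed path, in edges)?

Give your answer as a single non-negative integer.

Op 1: add_edge(E, A). Edges now: 1
Op 2: add_edge(D, B). Edges now: 2
Op 3: add_edge(D, E). Edges now: 3
Op 4: add_edge(E, C). Edges now: 4
Op 5: add_edge(E, A) (duplicate, no change). Edges now: 4
Op 6: add_edge(F, C). Edges now: 5
Compute levels (Kahn BFS):
  sources (in-degree 0): D, F
  process D: level=0
    D->B: in-degree(B)=0, level(B)=1, enqueue
    D->E: in-degree(E)=0, level(E)=1, enqueue
  process F: level=0
    F->C: in-degree(C)=1, level(C)>=1
  process B: level=1
  process E: level=1
    E->A: in-degree(A)=0, level(A)=2, enqueue
    E->C: in-degree(C)=0, level(C)=2, enqueue
  process A: level=2
  process C: level=2
All levels: A:2, B:1, C:2, D:0, E:1, F:0
max level = 2

Answer: 2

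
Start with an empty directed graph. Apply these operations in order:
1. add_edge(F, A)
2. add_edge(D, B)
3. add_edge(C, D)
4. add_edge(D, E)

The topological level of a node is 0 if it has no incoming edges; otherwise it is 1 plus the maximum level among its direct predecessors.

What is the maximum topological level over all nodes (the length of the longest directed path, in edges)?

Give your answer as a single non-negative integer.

Op 1: add_edge(F, A). Edges now: 1
Op 2: add_edge(D, B). Edges now: 2
Op 3: add_edge(C, D). Edges now: 3
Op 4: add_edge(D, E). Edges now: 4
Compute levels (Kahn BFS):
  sources (in-degree 0): C, F
  process C: level=0
    C->D: in-degree(D)=0, level(D)=1, enqueue
  process F: level=0
    F->A: in-degree(A)=0, level(A)=1, enqueue
  process D: level=1
    D->B: in-degree(B)=0, level(B)=2, enqueue
    D->E: in-degree(E)=0, level(E)=2, enqueue
  process A: level=1
  process B: level=2
  process E: level=2
All levels: A:1, B:2, C:0, D:1, E:2, F:0
max level = 2

Answer: 2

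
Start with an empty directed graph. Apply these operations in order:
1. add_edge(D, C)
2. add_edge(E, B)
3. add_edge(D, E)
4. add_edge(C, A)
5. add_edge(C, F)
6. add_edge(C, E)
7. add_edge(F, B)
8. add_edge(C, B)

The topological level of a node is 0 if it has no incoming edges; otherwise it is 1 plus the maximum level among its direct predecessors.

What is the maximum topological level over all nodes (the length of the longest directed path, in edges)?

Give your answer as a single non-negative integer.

Op 1: add_edge(D, C). Edges now: 1
Op 2: add_edge(E, B). Edges now: 2
Op 3: add_edge(D, E). Edges now: 3
Op 4: add_edge(C, A). Edges now: 4
Op 5: add_edge(C, F). Edges now: 5
Op 6: add_edge(C, E). Edges now: 6
Op 7: add_edge(F, B). Edges now: 7
Op 8: add_edge(C, B). Edges now: 8
Compute levels (Kahn BFS):
  sources (in-degree 0): D
  process D: level=0
    D->C: in-degree(C)=0, level(C)=1, enqueue
    D->E: in-degree(E)=1, level(E)>=1
  process C: level=1
    C->A: in-degree(A)=0, level(A)=2, enqueue
    C->B: in-degree(B)=2, level(B)>=2
    C->E: in-degree(E)=0, level(E)=2, enqueue
    C->F: in-degree(F)=0, level(F)=2, enqueue
  process A: level=2
  process E: level=2
    E->B: in-degree(B)=1, level(B)>=3
  process F: level=2
    F->B: in-degree(B)=0, level(B)=3, enqueue
  process B: level=3
All levels: A:2, B:3, C:1, D:0, E:2, F:2
max level = 3

Answer: 3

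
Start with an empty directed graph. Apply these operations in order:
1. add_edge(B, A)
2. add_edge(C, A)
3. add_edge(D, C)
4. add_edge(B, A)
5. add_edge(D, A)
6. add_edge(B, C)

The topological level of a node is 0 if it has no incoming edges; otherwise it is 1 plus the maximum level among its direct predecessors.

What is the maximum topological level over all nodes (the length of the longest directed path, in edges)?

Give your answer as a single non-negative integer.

Answer: 2

Derivation:
Op 1: add_edge(B, A). Edges now: 1
Op 2: add_edge(C, A). Edges now: 2
Op 3: add_edge(D, C). Edges now: 3
Op 4: add_edge(B, A) (duplicate, no change). Edges now: 3
Op 5: add_edge(D, A). Edges now: 4
Op 6: add_edge(B, C). Edges now: 5
Compute levels (Kahn BFS):
  sources (in-degree 0): B, D
  process B: level=0
    B->A: in-degree(A)=2, level(A)>=1
    B->C: in-degree(C)=1, level(C)>=1
  process D: level=0
    D->A: in-degree(A)=1, level(A)>=1
    D->C: in-degree(C)=0, level(C)=1, enqueue
  process C: level=1
    C->A: in-degree(A)=0, level(A)=2, enqueue
  process A: level=2
All levels: A:2, B:0, C:1, D:0
max level = 2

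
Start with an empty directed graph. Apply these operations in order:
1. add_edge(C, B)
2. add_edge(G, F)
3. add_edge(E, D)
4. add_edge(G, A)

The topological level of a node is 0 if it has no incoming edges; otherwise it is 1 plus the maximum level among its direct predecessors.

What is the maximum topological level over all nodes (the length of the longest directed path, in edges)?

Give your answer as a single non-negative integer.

Op 1: add_edge(C, B). Edges now: 1
Op 2: add_edge(G, F). Edges now: 2
Op 3: add_edge(E, D). Edges now: 3
Op 4: add_edge(G, A). Edges now: 4
Compute levels (Kahn BFS):
  sources (in-degree 0): C, E, G
  process C: level=0
    C->B: in-degree(B)=0, level(B)=1, enqueue
  process E: level=0
    E->D: in-degree(D)=0, level(D)=1, enqueue
  process G: level=0
    G->A: in-degree(A)=0, level(A)=1, enqueue
    G->F: in-degree(F)=0, level(F)=1, enqueue
  process B: level=1
  process D: level=1
  process A: level=1
  process F: level=1
All levels: A:1, B:1, C:0, D:1, E:0, F:1, G:0
max level = 1

Answer: 1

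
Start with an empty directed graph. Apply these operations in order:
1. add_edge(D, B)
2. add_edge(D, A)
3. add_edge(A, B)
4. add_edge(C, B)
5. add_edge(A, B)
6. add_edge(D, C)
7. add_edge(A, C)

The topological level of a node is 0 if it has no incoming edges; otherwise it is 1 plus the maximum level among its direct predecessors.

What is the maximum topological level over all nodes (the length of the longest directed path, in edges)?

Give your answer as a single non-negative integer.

Answer: 3

Derivation:
Op 1: add_edge(D, B). Edges now: 1
Op 2: add_edge(D, A). Edges now: 2
Op 3: add_edge(A, B). Edges now: 3
Op 4: add_edge(C, B). Edges now: 4
Op 5: add_edge(A, B) (duplicate, no change). Edges now: 4
Op 6: add_edge(D, C). Edges now: 5
Op 7: add_edge(A, C). Edges now: 6
Compute levels (Kahn BFS):
  sources (in-degree 0): D
  process D: level=0
    D->A: in-degree(A)=0, level(A)=1, enqueue
    D->B: in-degree(B)=2, level(B)>=1
    D->C: in-degree(C)=1, level(C)>=1
  process A: level=1
    A->B: in-degree(B)=1, level(B)>=2
    A->C: in-degree(C)=0, level(C)=2, enqueue
  process C: level=2
    C->B: in-degree(B)=0, level(B)=3, enqueue
  process B: level=3
All levels: A:1, B:3, C:2, D:0
max level = 3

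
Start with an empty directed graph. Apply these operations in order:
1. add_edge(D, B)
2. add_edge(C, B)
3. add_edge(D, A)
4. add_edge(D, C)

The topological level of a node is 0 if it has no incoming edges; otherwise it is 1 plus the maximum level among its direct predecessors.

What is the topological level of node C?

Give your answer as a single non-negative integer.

Op 1: add_edge(D, B). Edges now: 1
Op 2: add_edge(C, B). Edges now: 2
Op 3: add_edge(D, A). Edges now: 3
Op 4: add_edge(D, C). Edges now: 4
Compute levels (Kahn BFS):
  sources (in-degree 0): D
  process D: level=0
    D->A: in-degree(A)=0, level(A)=1, enqueue
    D->B: in-degree(B)=1, level(B)>=1
    D->C: in-degree(C)=0, level(C)=1, enqueue
  process A: level=1
  process C: level=1
    C->B: in-degree(B)=0, level(B)=2, enqueue
  process B: level=2
All levels: A:1, B:2, C:1, D:0
level(C) = 1

Answer: 1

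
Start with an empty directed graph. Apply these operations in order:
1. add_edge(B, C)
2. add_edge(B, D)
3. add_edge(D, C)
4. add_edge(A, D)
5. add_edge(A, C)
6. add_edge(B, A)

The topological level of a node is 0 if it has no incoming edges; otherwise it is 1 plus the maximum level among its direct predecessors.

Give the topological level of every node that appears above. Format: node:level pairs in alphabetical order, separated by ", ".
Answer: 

Answer: A:1, B:0, C:3, D:2

Derivation:
Op 1: add_edge(B, C). Edges now: 1
Op 2: add_edge(B, D). Edges now: 2
Op 3: add_edge(D, C). Edges now: 3
Op 4: add_edge(A, D). Edges now: 4
Op 5: add_edge(A, C). Edges now: 5
Op 6: add_edge(B, A). Edges now: 6
Compute levels (Kahn BFS):
  sources (in-degree 0): B
  process B: level=0
    B->A: in-degree(A)=0, level(A)=1, enqueue
    B->C: in-degree(C)=2, level(C)>=1
    B->D: in-degree(D)=1, level(D)>=1
  process A: level=1
    A->C: in-degree(C)=1, level(C)>=2
    A->D: in-degree(D)=0, level(D)=2, enqueue
  process D: level=2
    D->C: in-degree(C)=0, level(C)=3, enqueue
  process C: level=3
All levels: A:1, B:0, C:3, D:2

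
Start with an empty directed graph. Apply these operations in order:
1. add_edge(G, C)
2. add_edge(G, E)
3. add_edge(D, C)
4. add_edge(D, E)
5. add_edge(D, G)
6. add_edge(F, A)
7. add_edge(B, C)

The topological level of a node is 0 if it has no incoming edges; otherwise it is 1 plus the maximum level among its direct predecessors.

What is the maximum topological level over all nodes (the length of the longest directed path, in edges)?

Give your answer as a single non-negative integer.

Op 1: add_edge(G, C). Edges now: 1
Op 2: add_edge(G, E). Edges now: 2
Op 3: add_edge(D, C). Edges now: 3
Op 4: add_edge(D, E). Edges now: 4
Op 5: add_edge(D, G). Edges now: 5
Op 6: add_edge(F, A). Edges now: 6
Op 7: add_edge(B, C). Edges now: 7
Compute levels (Kahn BFS):
  sources (in-degree 0): B, D, F
  process B: level=0
    B->C: in-degree(C)=2, level(C)>=1
  process D: level=0
    D->C: in-degree(C)=1, level(C)>=1
    D->E: in-degree(E)=1, level(E)>=1
    D->G: in-degree(G)=0, level(G)=1, enqueue
  process F: level=0
    F->A: in-degree(A)=0, level(A)=1, enqueue
  process G: level=1
    G->C: in-degree(C)=0, level(C)=2, enqueue
    G->E: in-degree(E)=0, level(E)=2, enqueue
  process A: level=1
  process C: level=2
  process E: level=2
All levels: A:1, B:0, C:2, D:0, E:2, F:0, G:1
max level = 2

Answer: 2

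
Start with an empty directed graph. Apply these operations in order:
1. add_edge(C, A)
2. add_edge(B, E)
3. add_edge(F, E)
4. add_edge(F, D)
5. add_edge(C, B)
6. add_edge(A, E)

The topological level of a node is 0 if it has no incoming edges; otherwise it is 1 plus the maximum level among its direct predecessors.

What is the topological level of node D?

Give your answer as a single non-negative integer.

Answer: 1

Derivation:
Op 1: add_edge(C, A). Edges now: 1
Op 2: add_edge(B, E). Edges now: 2
Op 3: add_edge(F, E). Edges now: 3
Op 4: add_edge(F, D). Edges now: 4
Op 5: add_edge(C, B). Edges now: 5
Op 6: add_edge(A, E). Edges now: 6
Compute levels (Kahn BFS):
  sources (in-degree 0): C, F
  process C: level=0
    C->A: in-degree(A)=0, level(A)=1, enqueue
    C->B: in-degree(B)=0, level(B)=1, enqueue
  process F: level=0
    F->D: in-degree(D)=0, level(D)=1, enqueue
    F->E: in-degree(E)=2, level(E)>=1
  process A: level=1
    A->E: in-degree(E)=1, level(E)>=2
  process B: level=1
    B->E: in-degree(E)=0, level(E)=2, enqueue
  process D: level=1
  process E: level=2
All levels: A:1, B:1, C:0, D:1, E:2, F:0
level(D) = 1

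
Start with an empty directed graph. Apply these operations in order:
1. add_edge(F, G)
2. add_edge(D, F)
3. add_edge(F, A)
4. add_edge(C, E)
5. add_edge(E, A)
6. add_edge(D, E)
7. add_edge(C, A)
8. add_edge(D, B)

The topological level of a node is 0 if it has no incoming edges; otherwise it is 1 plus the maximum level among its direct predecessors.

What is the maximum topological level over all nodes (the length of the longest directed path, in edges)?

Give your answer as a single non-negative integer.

Op 1: add_edge(F, G). Edges now: 1
Op 2: add_edge(D, F). Edges now: 2
Op 3: add_edge(F, A). Edges now: 3
Op 4: add_edge(C, E). Edges now: 4
Op 5: add_edge(E, A). Edges now: 5
Op 6: add_edge(D, E). Edges now: 6
Op 7: add_edge(C, A). Edges now: 7
Op 8: add_edge(D, B). Edges now: 8
Compute levels (Kahn BFS):
  sources (in-degree 0): C, D
  process C: level=0
    C->A: in-degree(A)=2, level(A)>=1
    C->E: in-degree(E)=1, level(E)>=1
  process D: level=0
    D->B: in-degree(B)=0, level(B)=1, enqueue
    D->E: in-degree(E)=0, level(E)=1, enqueue
    D->F: in-degree(F)=0, level(F)=1, enqueue
  process B: level=1
  process E: level=1
    E->A: in-degree(A)=1, level(A)>=2
  process F: level=1
    F->A: in-degree(A)=0, level(A)=2, enqueue
    F->G: in-degree(G)=0, level(G)=2, enqueue
  process A: level=2
  process G: level=2
All levels: A:2, B:1, C:0, D:0, E:1, F:1, G:2
max level = 2

Answer: 2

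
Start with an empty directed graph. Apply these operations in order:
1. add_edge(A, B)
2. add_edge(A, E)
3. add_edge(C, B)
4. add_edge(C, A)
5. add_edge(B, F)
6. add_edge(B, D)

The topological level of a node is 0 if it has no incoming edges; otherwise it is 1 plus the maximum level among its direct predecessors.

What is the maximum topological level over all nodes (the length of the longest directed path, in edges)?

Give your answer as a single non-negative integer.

Answer: 3

Derivation:
Op 1: add_edge(A, B). Edges now: 1
Op 2: add_edge(A, E). Edges now: 2
Op 3: add_edge(C, B). Edges now: 3
Op 4: add_edge(C, A). Edges now: 4
Op 5: add_edge(B, F). Edges now: 5
Op 6: add_edge(B, D). Edges now: 6
Compute levels (Kahn BFS):
  sources (in-degree 0): C
  process C: level=0
    C->A: in-degree(A)=0, level(A)=1, enqueue
    C->B: in-degree(B)=1, level(B)>=1
  process A: level=1
    A->B: in-degree(B)=0, level(B)=2, enqueue
    A->E: in-degree(E)=0, level(E)=2, enqueue
  process B: level=2
    B->D: in-degree(D)=0, level(D)=3, enqueue
    B->F: in-degree(F)=0, level(F)=3, enqueue
  process E: level=2
  process D: level=3
  process F: level=3
All levels: A:1, B:2, C:0, D:3, E:2, F:3
max level = 3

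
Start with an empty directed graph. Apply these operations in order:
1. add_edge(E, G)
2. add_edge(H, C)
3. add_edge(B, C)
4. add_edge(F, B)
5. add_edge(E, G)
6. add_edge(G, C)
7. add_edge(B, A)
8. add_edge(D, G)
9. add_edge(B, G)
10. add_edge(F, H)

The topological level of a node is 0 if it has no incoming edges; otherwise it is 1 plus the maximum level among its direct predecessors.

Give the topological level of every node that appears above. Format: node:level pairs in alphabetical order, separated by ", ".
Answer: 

Answer: A:2, B:1, C:3, D:0, E:0, F:0, G:2, H:1

Derivation:
Op 1: add_edge(E, G). Edges now: 1
Op 2: add_edge(H, C). Edges now: 2
Op 3: add_edge(B, C). Edges now: 3
Op 4: add_edge(F, B). Edges now: 4
Op 5: add_edge(E, G) (duplicate, no change). Edges now: 4
Op 6: add_edge(G, C). Edges now: 5
Op 7: add_edge(B, A). Edges now: 6
Op 8: add_edge(D, G). Edges now: 7
Op 9: add_edge(B, G). Edges now: 8
Op 10: add_edge(F, H). Edges now: 9
Compute levels (Kahn BFS):
  sources (in-degree 0): D, E, F
  process D: level=0
    D->G: in-degree(G)=2, level(G)>=1
  process E: level=0
    E->G: in-degree(G)=1, level(G)>=1
  process F: level=0
    F->B: in-degree(B)=0, level(B)=1, enqueue
    F->H: in-degree(H)=0, level(H)=1, enqueue
  process B: level=1
    B->A: in-degree(A)=0, level(A)=2, enqueue
    B->C: in-degree(C)=2, level(C)>=2
    B->G: in-degree(G)=0, level(G)=2, enqueue
  process H: level=1
    H->C: in-degree(C)=1, level(C)>=2
  process A: level=2
  process G: level=2
    G->C: in-degree(C)=0, level(C)=3, enqueue
  process C: level=3
All levels: A:2, B:1, C:3, D:0, E:0, F:0, G:2, H:1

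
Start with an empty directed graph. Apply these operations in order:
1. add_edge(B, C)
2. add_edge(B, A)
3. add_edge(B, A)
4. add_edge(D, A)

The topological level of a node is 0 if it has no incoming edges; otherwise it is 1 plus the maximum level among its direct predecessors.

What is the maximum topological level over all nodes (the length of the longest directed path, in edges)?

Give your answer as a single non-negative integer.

Answer: 1

Derivation:
Op 1: add_edge(B, C). Edges now: 1
Op 2: add_edge(B, A). Edges now: 2
Op 3: add_edge(B, A) (duplicate, no change). Edges now: 2
Op 4: add_edge(D, A). Edges now: 3
Compute levels (Kahn BFS):
  sources (in-degree 0): B, D
  process B: level=0
    B->A: in-degree(A)=1, level(A)>=1
    B->C: in-degree(C)=0, level(C)=1, enqueue
  process D: level=0
    D->A: in-degree(A)=0, level(A)=1, enqueue
  process C: level=1
  process A: level=1
All levels: A:1, B:0, C:1, D:0
max level = 1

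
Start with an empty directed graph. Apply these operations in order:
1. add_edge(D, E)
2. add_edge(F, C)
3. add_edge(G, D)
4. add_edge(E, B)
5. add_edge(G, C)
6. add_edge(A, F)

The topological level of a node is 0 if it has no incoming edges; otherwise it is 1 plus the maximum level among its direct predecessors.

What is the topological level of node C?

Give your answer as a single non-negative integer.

Op 1: add_edge(D, E). Edges now: 1
Op 2: add_edge(F, C). Edges now: 2
Op 3: add_edge(G, D). Edges now: 3
Op 4: add_edge(E, B). Edges now: 4
Op 5: add_edge(G, C). Edges now: 5
Op 6: add_edge(A, F). Edges now: 6
Compute levels (Kahn BFS):
  sources (in-degree 0): A, G
  process A: level=0
    A->F: in-degree(F)=0, level(F)=1, enqueue
  process G: level=0
    G->C: in-degree(C)=1, level(C)>=1
    G->D: in-degree(D)=0, level(D)=1, enqueue
  process F: level=1
    F->C: in-degree(C)=0, level(C)=2, enqueue
  process D: level=1
    D->E: in-degree(E)=0, level(E)=2, enqueue
  process C: level=2
  process E: level=2
    E->B: in-degree(B)=0, level(B)=3, enqueue
  process B: level=3
All levels: A:0, B:3, C:2, D:1, E:2, F:1, G:0
level(C) = 2

Answer: 2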